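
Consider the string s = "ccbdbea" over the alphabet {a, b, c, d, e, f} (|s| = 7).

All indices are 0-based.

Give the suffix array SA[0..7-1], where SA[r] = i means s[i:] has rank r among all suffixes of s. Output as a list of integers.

rank→(start, suffix):
  0 → (6, 'a')
  1 → (2, 'bdbea')
  2 → (4, 'bea')
  3 → (1, 'cbdbea')
  4 → (0, 'ccbdbea')
  5 → (3, 'dbea')
  6 → (5, 'ea')

[6, 2, 4, 1, 0, 3, 5]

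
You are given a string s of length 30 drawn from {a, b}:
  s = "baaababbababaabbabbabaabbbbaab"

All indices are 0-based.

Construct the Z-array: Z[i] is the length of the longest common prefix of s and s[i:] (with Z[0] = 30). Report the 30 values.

[30, 0, 0, 0, 2, 0, 1, 2, 0, 2, 0, 3, 0, 0, 1, 2, 0, 1, 2, 0, 3, 0, 0, 1, 1, 1, 3, 0, 0, 1]

Z[0]=30
i=1: fresh scan; Z[1]=0
i=2: fresh scan; Z[2]=0
i=3: fresh scan; Z[3]=0
i=4: fresh scan; Z[4]=2 extend→box=[4,6)
i=5: min(r-i=1, Z[1]=0)=0; Z[5]=0
i=6: fresh scan; Z[6]=1 extend→box=[6,7)
i=7: fresh scan; Z[7]=2 extend→box=[7,9)
i=8: min(r-i=1, Z[1]=0)=0; Z[8]=0
i=9: fresh scan; Z[9]=2 extend→box=[9,11)
i=10: min(r-i=1, Z[1]=0)=0; Z[10]=0
i=11: fresh scan; Z[11]=3 extend→box=[11,14)
i=12: min(r-i=2, Z[1]=0)=0; Z[12]=0
i=13: min(r-i=1, Z[2]=0)=0; Z[13]=0
i=14: fresh scan; Z[14]=1 extend→box=[14,15)
i=15: fresh scan; Z[15]=2 extend→box=[15,17)
i=16: min(r-i=1, Z[1]=0)=0; Z[16]=0
i=17: fresh scan; Z[17]=1 extend→box=[17,18)
i=18: fresh scan; Z[18]=2 extend→box=[18,20)
i=19: min(r-i=1, Z[1]=0)=0; Z[19]=0
i=20: fresh scan; Z[20]=3 extend→box=[20,23)
i=21: min(r-i=2, Z[1]=0)=0; Z[21]=0
i=22: min(r-i=1, Z[2]=0)=0; Z[22]=0
i=23: fresh scan; Z[23]=1 extend→box=[23,24)
i=24: fresh scan; Z[24]=1 extend→box=[24,25)
i=25: fresh scan; Z[25]=1 extend→box=[25,26)
i=26: fresh scan; Z[26]=3 extend→box=[26,29)
i=27: min(r-i=2, Z[1]=0)=0; Z[27]=0
i=28: min(r-i=1, Z[2]=0)=0; Z[28]=0
i=29: fresh scan; Z[29]=1 extend→box=[29,30)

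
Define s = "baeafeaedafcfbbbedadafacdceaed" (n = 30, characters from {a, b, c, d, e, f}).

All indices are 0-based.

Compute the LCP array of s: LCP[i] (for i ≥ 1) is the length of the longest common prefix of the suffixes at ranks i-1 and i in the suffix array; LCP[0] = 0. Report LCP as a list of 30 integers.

sorted suffixes:
  #0 SA[0]=22  'acdceaed'
  #1 SA[1]=18  'adafacdceaed'
  #2 SA[2]=1  'aeafeaedafcfbbbedadafacdceaed'
  #3 SA[3]=27  'aed'
  #4 SA[4]=6  'aedafcfbbbedadafacdceaed'
  #5 SA[5]=20  'afacdceaed'
  #6 SA[6]=9  'afcfbbbedadafacdceaed'
  #7 SA[7]=3  'afeaedafcfbbbedadafacdceaed'
  #8 SA[8]=0  'baeafeaedafcfbbbedadafacdceaed'
  #9 SA[9]=13  'bbbedadafacdceaed'
  #10 SA[10]=14  'bbedadafacdceaed'
  #11 SA[11]=15  'bedadafacdceaed'
  #12 SA[12]=23  'cdceaed'
  #13 SA[13]=25  'ceaed'
  #14 SA[14]=11  'cfbbbedadafacdceaed'
  #15 SA[15]=29  'd'
  #16 SA[16]=17  'dadafacdceaed'
  #17 SA[17]=19  'dafacdceaed'
  #18 SA[18]=8  'dafcfbbbedadafacdceaed'
  #19 SA[19]=24  'dceaed'
  #20 SA[20]=26  'eaed'
  #21 SA[21]=5  'eaedafcfbbbedadafacdceaed'
  #22 SA[22]=2  'eafeaedafcfbbbedadafacdceaed'
  #23 SA[23]=28  'ed'
  #24 SA[24]=16  'edadafacdceaed'
  #25 SA[25]=7  'edafcfbbbedadafacdceaed'
  #26 SA[26]=21  'facdceaed'
  #27 SA[27]=12  'fbbbedadafacdceaed'
  #28 SA[28]=10  'fcfbbbedadafacdceaed'
  #29 SA[29]=4  'feaedafcfbbbedadafacdceaed'

SA = [22, 18, 1, 27, 6, 20, 9, 3, 0, 13, 14, 15, 23, 25, 11, 29, 17, 19, 8, 24, 26, 5, 2, 28, 16, 7, 21, 12, 10, 4]
i: (SA[i-1],SA[i]) lcp shared
  1: (22,18) 1 'a'
  2: (18,1) 1 'a'
  3: (1,27) 2 'ae'
  4: (27,6) 3 'aed'
  5: (6,20) 1 'a'
  6: (20,9) 2 'af'
  7: (9,3) 2 'af'
  8: (3,0) 0 ''
  9: (0,13) 1 'b'
  10: (13,14) 2 'bb'
  11: (14,15) 1 'b'
  12: (15,23) 0 ''
  13: (23,25) 1 'c'
  14: (25,11) 1 'c'
  15: (11,29) 0 ''
  16: (29,17) 1 'd'
  17: (17,19) 2 'da'
  18: (19,8) 3 'daf'
  19: (8,24) 1 'd'
  20: (24,26) 0 ''
  21: (26,5) 4 'eaed'
  22: (5,2) 2 'ea'
  23: (2,28) 1 'e'
  24: (28,16) 2 'ed'
  25: (16,7) 3 'eda'
  26: (7,21) 0 ''
  27: (21,12) 1 'f'
  28: (12,10) 1 'f'
  29: (10,4) 1 'f'

[0, 1, 1, 2, 3, 1, 2, 2, 0, 1, 2, 1, 0, 1, 1, 0, 1, 2, 3, 1, 0, 4, 2, 1, 2, 3, 0, 1, 1, 1]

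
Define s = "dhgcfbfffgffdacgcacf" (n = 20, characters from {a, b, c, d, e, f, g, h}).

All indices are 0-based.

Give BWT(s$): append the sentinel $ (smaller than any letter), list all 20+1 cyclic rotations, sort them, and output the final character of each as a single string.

rank  rotation               last
    0  $dhgcfbfffgffdacgcacf  f
    1  acf$dhgcfbfffgffdacgc  c
    2  acgcacf$dhgcfbfffgffd  d
    3  bfffgffdacgcacf$dhgcf  f
    4  cacf$dhgcfbfffgffdacg  g
    5  cf$dhgcfbfffgffdacgca  a
    6  cfbfffgffdacgcacf$dhg  g
    7  cgcacf$dhgcfbfffgffda  a
    8  dacgcacf$dhgcfbfffgff  f
    9  dhgcfbfffgffdacgcacf$  $
   10  f$dhgcfbfffgffdacgcac  c
   11  fbfffgffdacgcacf$dhgc  c
   12  fdacgcacf$dhgcfbfffgf  f
   13  ffdacgcacf$dhgcfbfffg  g
   14  fffgffdacgcacf$dhgcfb  b
   15  ffgffdacgcacf$dhgcfbf  f
   16  fgffdacgcacf$dhgcfbff  f
   17  gcacf$dhgcfbfffgffdac  c
   18  gcfbfffgffdacgcacf$dh  h
   19  gffdacgcacf$dhgcfbfff  f
   20  hgcfbfffgffdacgcacf$d  d

fcdfgagaf$ccfgbffchfd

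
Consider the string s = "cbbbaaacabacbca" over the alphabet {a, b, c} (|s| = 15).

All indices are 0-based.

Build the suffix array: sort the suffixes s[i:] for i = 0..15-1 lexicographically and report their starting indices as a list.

[14, 4, 5, 8, 6, 10, 3, 9, 2, 1, 12, 13, 7, 0, 11]

sorted suffixes:
  #0 SA[0]=14  'a'
  #1 SA[1]=4  'aaacabacbca'
  #2 SA[2]=5  'aacabacbca'
  #3 SA[3]=8  'abacbca'
  #4 SA[4]=6  'acabacbca'
  #5 SA[5]=10  'acbca'
  #6 SA[6]=3  'baaacabacbca'
  #7 SA[7]=9  'bacbca'
  #8 SA[8]=2  'bbaaacabacbca'
  #9 SA[9]=1  'bbbaaacabacbca'
  #10 SA[10]=12  'bca'
  #11 SA[11]=13  'ca'
  #12 SA[12]=7  'cabacbca'
  #13 SA[13]=0  'cbbbaaacabacbca'
  #14 SA[14]=11  'cbca'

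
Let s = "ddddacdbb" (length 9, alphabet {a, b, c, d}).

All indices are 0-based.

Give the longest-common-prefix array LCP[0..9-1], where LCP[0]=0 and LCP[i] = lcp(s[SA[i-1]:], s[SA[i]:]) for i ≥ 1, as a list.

sorted suffixes:
  #0 SA[0]=4  'acdbb'
  #1 SA[1]=8  'b'
  #2 SA[2]=7  'bb'
  #3 SA[3]=5  'cdbb'
  #4 SA[4]=3  'dacdbb'
  #5 SA[5]=6  'dbb'
  #6 SA[6]=2  'ddacdbb'
  #7 SA[7]=1  'dddacdbb'
  #8 SA[8]=0  'ddddacdbb'

SA = [4, 8, 7, 5, 3, 6, 2, 1, 0]
[i] adj suffixes → lcp
  [1] 4/8 → 0 ('')
  [2] 8/7 → 1 ('b')
  [3] 7/5 → 0 ('')
  [4] 5/3 → 0 ('')
  [5] 3/6 → 1 ('d')
  [6] 6/2 → 1 ('d')
  [7] 2/1 → 2 ('dd')
  [8] 1/0 → 3 ('ddd')

[0, 0, 1, 0, 0, 1, 1, 2, 3]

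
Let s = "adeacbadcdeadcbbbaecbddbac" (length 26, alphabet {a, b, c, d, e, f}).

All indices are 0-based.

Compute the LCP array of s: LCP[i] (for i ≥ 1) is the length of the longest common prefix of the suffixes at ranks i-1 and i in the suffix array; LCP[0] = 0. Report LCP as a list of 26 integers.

rank→(start, suffix):
  0 → (24, 'ac')
  1 → (3, 'acbadcdeadcbbbaecbddbac')
  2 → (11, 'adcbbbaecbddbac')
  3 → (6, 'adcdeadcbbbaecbddbac')
  4 → (0, 'adeacbadcdeadcbbbaecbddbac')
  5 → (17, 'aecbddbac')
  6 → (23, 'bac')
  7 → (5, 'badcdeadcbbbaecbddbac')
  8 → (16, 'baecbddbac')
  9 → (15, 'bbaecbddbac')
  10 → (14, 'bbbaecbddbac')
  11 → (20, 'bddbac')
  12 → (25, 'c')
  13 → (4, 'cbadcdeadcbbbaecbddbac')
  14 → (13, 'cbbbaecbddbac')
  15 → (19, 'cbddbac')
  16 → (8, 'cdeadcbbbaecbddbac')
  17 → (22, 'dbac')
  18 → (12, 'dcbbbaecbddbac')
  19 → (7, 'dcdeadcbbbaecbddbac')
  20 → (21, 'ddbac')
  21 → (1, 'deacbadcdeadcbbbaecbddbac')
  22 → (9, 'deadcbbbaecbddbac')
  23 → (2, 'eacbadcdeadcbbbaecbddbac')
  24 → (10, 'eadcbbbaecbddbac')
  25 → (18, 'ecbddbac')

SA = [24, 3, 11, 6, 0, 17, 23, 5, 16, 15, 14, 20, 25, 4, 13, 19, 8, 22, 12, 7, 21, 1, 9, 2, 10, 18]
i: (SA[i-1],SA[i]) lcp shared
  1: (24,3) 2 'ac'
  2: (3,11) 1 'a'
  3: (11,6) 3 'adc'
  4: (6,0) 2 'ad'
  5: (0,17) 1 'a'
  6: (17,23) 0 ''
  7: (23,5) 2 'ba'
  8: (5,16) 2 'ba'
  9: (16,15) 1 'b'
  10: (15,14) 2 'bb'
  11: (14,20) 1 'b'
  12: (20,25) 0 ''
  13: (25,4) 1 'c'
  14: (4,13) 2 'cb'
  15: (13,19) 2 'cb'
  16: (19,8) 1 'c'
  17: (8,22) 0 ''
  18: (22,12) 1 'd'
  19: (12,7) 2 'dc'
  20: (7,21) 1 'd'
  21: (21,1) 1 'd'
  22: (1,9) 3 'dea'
  23: (9,2) 0 ''
  24: (2,10) 2 'ea'
  25: (10,18) 1 'e'

[0, 2, 1, 3, 2, 1, 0, 2, 2, 1, 2, 1, 0, 1, 2, 2, 1, 0, 1, 2, 1, 1, 3, 0, 2, 1]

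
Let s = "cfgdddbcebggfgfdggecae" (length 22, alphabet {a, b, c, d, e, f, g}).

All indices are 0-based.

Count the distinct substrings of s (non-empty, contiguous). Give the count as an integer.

234

rank | idx | suffix
   0 |  20 | ae
   1 |   6 | bcebggfgfdggecae
   2 |   9 | bggfgfdggecae
   3 |  19 | cae
   4 |   7 | cebggfgfdggecae
   5 |   0 | cfgdddbcebggfgfdggecae
   6 |   5 | dbcebggfgfdggecae
   7 |   4 | ddbcebggfgfdggecae
   8 |   3 | dddbcebggfgfdggecae
   9 |  15 | dggecae
  10 |  21 | e
  11 |   8 | ebggfgfdggecae
  12 |  18 | ecae
  13 |  14 | fdggecae
  14 |   1 | fgdddbcebggfgfdggecae
  15 |  12 | fgfdggecae
  16 |   2 | gdddbcebggfgfdggecae
  17 |  17 | gecae
  18 |  13 | gfdggecae
  19 |  11 | gfgfdggecae
  20 |  16 | ggecae
  21 |  10 | ggfgfdggecae

SA = [20, 6, 9, 19, 7, 0, 5, 4, 3, 15, 21, 8, 18, 14, 1, 12, 2, 17, 13, 11, 16, 10]
[i] adj suffixes → lcp
  [1] 20/6 → 0 ('')
  [2] 6/9 → 1 ('b')
  [3] 9/19 → 0 ('')
  [4] 19/7 → 1 ('c')
  [5] 7/0 → 1 ('c')
  [6] 0/5 → 0 ('')
  [7] 5/4 → 1 ('d')
  [8] 4/3 → 2 ('dd')
  [9] 3/15 → 1 ('d')
  [10] 15/21 → 0 ('')
  [11] 21/8 → 1 ('e')
  [12] 8/18 → 1 ('e')
  [13] 18/14 → 0 ('')
  [14] 14/1 → 1 ('f')
  [15] 1/12 → 2 ('fg')
  [16] 12/2 → 0 ('')
  [17] 2/17 → 1 ('g')
  [18] 17/13 → 1 ('g')
  [19] 13/11 → 2 ('gf')
  [20] 11/16 → 1 ('g')
  [21] 16/10 → 2 ('gg')

n(n+1)/2 = 22·23/2 = 253
Σ LCP = 0 + 0 + 1 + 0 + 1 + 1 + 0 + 1 + 2 + 1 + 0 + 1 + 1 + 0 + 1 + 2 + 0 + 1 + 1 + 2 + 1 + 2 = 19
distinct = 253 − 19 = 234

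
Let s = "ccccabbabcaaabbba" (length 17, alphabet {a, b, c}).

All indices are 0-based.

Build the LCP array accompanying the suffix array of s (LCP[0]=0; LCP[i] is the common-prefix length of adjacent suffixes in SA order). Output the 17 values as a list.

rank | idx | suffix
   0 |  16 | a
   1 |  10 | aaabbba
   2 |  11 | aabbba
   3 |   4 | abbabcaaabbba
   4 |  12 | abbba
   5 |   7 | abcaaabbba
   6 |  15 | ba
   7 |   6 | babcaaabbba
   8 |  14 | bba
   9 |   5 | bbabcaaabbba
  10 |  13 | bbba
  11 |   8 | bcaaabbba
  12 |   9 | caaabbba
  13 |   3 | cabbabcaaabbba
  14 |   2 | ccabbabcaaabbba
  15 |   1 | cccabbabcaaabbba
  16 |   0 | ccccabbabcaaabbba

SA = [16, 10, 11, 4, 12, 7, 15, 6, 14, 5, 13, 8, 9, 3, 2, 1, 0]
i: (SA[i-1],SA[i]) lcp shared
  1: (16,10) 1 'a'
  2: (10,11) 2 'aa'
  3: (11,4) 1 'a'
  4: (4,12) 3 'abb'
  5: (12,7) 2 'ab'
  6: (7,15) 0 ''
  7: (15,6) 2 'ba'
  8: (6,14) 1 'b'
  9: (14,5) 3 'bba'
  10: (5,13) 2 'bb'
  11: (13,8) 1 'b'
  12: (8,9) 0 ''
  13: (9,3) 2 'ca'
  14: (3,2) 1 'c'
  15: (2,1) 2 'cc'
  16: (1,0) 3 'ccc'

[0, 1, 2, 1, 3, 2, 0, 2, 1, 3, 2, 1, 0, 2, 1, 2, 3]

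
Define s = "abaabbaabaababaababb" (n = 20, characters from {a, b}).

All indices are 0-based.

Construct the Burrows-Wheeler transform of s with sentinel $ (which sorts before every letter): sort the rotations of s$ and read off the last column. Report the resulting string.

bbbbbab$aababbaaaaaaa

rank  rotation               last
    0  $abaabbaabaababaababb  b
    1  aabaababaababb$abaabb  b
    2  aababaababb$abaabbaab  b
    3  aababb$abaabbaabaabab  b
    4  aabbaabaababaababb$ab  b
    5  abaababaababb$abaabba  a
    6  abaababb$abaabbaabaab  b
    7  abaabbaabaababaababb$  $
    8  ababaababb$abaabbaaba  a
    9  ababb$abaabbaabaababa  a
   10  abb$abaabbaabaababaab  b
   11  abbaabaababaababb$aba  a
   12  b$abaabbaabaababaabab  b
   13  baabaababaababb$abaab  b
   14  baababaababb$abaabbaa  a
   15  baababb$abaabbaabaaba  a
   16  baabbaabaababaababb$a  a
   17  babaababb$abaabbaabaa  a
   18  babb$abaabbaabaababaa  a
   19  bb$abaabbaabaababaaba  a
   20  bbaabaababaababb$abaa  a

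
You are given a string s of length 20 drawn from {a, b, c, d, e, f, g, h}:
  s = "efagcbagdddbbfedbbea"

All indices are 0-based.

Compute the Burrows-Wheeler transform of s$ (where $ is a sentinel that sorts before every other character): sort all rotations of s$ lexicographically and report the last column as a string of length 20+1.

rank  rotation               last
    0  $efagcbagdddbbfedbbea  a
    1  a$efagcbagdddbbfedbbe  e
    2  agcbagdddbbfedbbea$ef  f
    3  agdddbbfedbbea$efagcb  b
    4  bagdddbbfedbbea$efagc  c
    5  bbea$efagcbagdddbbfed  d
    6  bbfedbbea$efagcbagddd  d
    7  bea$efagcbagdddbbfedb  b
    8  bfedbbea$efagcbagdddb  b
    9  cbagdddbbfedbbea$efag  g
   10  dbbea$efagcbagdddbbfe  e
   11  dbbfedbbea$efagcbagdd  d
   12  ddbbfedbbea$efagcbagd  d
   13  dddbbfedbbea$efagcbag  g
   14  ea$efagcbagdddbbfedbb  b
   15  edbbea$efagcbagdddbbf  f
   16  efagcbagdddbbfedbbea$  $
   17  fagcbagdddbbfedbbea$e  e
   18  fedbbea$efagcbagdddbb  b
   19  gcbagdddbbfedbbea$efa  a
   20  gdddbbfedbbea$efagcba  a

aefbcddbbgeddgbf$ebaa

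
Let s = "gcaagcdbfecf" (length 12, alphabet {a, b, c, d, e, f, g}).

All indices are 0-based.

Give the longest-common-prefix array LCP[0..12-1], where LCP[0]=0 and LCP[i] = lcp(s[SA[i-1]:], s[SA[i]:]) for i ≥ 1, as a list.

[0, 1, 0, 0, 1, 1, 0, 0, 0, 1, 0, 2]

rank→(start, suffix):
  0 → (2, 'aagcdbfecf')
  1 → (3, 'agcdbfecf')
  2 → (7, 'bfecf')
  3 → (1, 'caagcdbfecf')
  4 → (5, 'cdbfecf')
  5 → (10, 'cf')
  6 → (6, 'dbfecf')
  7 → (9, 'ecf')
  8 → (11, 'f')
  9 → (8, 'fecf')
  10 → (0, 'gcaagcdbfecf')
  11 → (4, 'gcdbfecf')

SA = [2, 3, 7, 1, 5, 10, 6, 9, 11, 8, 0, 4]
rank  pair      lcp
   1  s[2:],s[3:]  1  'a'
   2  s[3:],s[7:]  0  ''
   3  s[7:],s[1:]  0  ''
   4  s[1:],s[5:]  1  'c'
   5  s[5:],s[10:]  1  'c'
   6  s[10:],s[6:]  0  ''
   7  s[6:],s[9:]  0  ''
   8  s[9:],s[11:]  0  ''
   9  s[11:],s[8:]  1  'f'
  10  s[8:],s[0:]  0  ''
  11  s[0:],s[4:]  2  'gc'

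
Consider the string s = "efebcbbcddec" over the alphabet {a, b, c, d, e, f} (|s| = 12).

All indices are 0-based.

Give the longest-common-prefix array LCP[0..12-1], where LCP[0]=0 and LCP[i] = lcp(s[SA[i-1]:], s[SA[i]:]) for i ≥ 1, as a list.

[0, 1, 2, 0, 1, 1, 0, 1, 0, 1, 1, 0]

rank | idx | suffix
   0 |   5 | bbcddec
   1 |   3 | bcbbcddec
   2 |   6 | bcddec
   3 |  11 | c
   4 |   4 | cbbcddec
   5 |   7 | cddec
   6 |   8 | ddec
   7 |   9 | dec
   8 |   2 | ebcbbcddec
   9 |  10 | ec
  10 |   0 | efebcbbcddec
  11 |   1 | febcbbcddec

SA = [5, 3, 6, 11, 4, 7, 8, 9, 2, 10, 0, 1]
rank  pair      lcp
   1  s[5:],s[3:]  1  'b'
   2  s[3:],s[6:]  2  'bc'
   3  s[6:],s[11:]  0  ''
   4  s[11:],s[4:]  1  'c'
   5  s[4:],s[7:]  1  'c'
   6  s[7:],s[8:]  0  ''
   7  s[8:],s[9:]  1  'd'
   8  s[9:],s[2:]  0  ''
   9  s[2:],s[10:]  1  'e'
  10  s[10:],s[0:]  1  'e'
  11  s[0:],s[1:]  0  ''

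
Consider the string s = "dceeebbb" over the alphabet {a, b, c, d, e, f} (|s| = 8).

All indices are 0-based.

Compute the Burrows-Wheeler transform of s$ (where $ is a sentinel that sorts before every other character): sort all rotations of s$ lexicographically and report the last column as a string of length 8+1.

rank  rotation   last
    0  $dceeebbb  b
    1  b$dceeebb  b
    2  bb$dceeeb  b
    3  bbb$dceee  e
    4  ceeebbb$d  d
    5  dceeebbb$  $
    6  ebbb$dcee  e
    7  eebbb$dce  e
    8  eeebbb$dc  c

bbbed$eec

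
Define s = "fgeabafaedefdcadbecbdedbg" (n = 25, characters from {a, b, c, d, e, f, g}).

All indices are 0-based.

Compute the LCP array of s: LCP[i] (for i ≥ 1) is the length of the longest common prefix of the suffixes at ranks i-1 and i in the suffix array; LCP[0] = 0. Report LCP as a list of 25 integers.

sorted suffixes:
  #0 SA[0]=3  'abafaedefdcadbecbdedbg'
  #1 SA[1]=14  'adbecbdedbg'
  #2 SA[2]=7  'aedefdcadbecbdedbg'
  #3 SA[3]=5  'afaedefdcadbecbdedbg'
  #4 SA[4]=4  'bafaedefdcadbecbdedbg'
  #5 SA[5]=19  'bdedbg'
  #6 SA[6]=16  'becbdedbg'
  #7 SA[7]=23  'bg'
  #8 SA[8]=13  'cadbecbdedbg'
  #9 SA[9]=18  'cbdedbg'
  #10 SA[10]=15  'dbecbdedbg'
  #11 SA[11]=22  'dbg'
  #12 SA[12]=12  'dcadbecbdedbg'
  #13 SA[13]=20  'dedbg'
  #14 SA[14]=9  'defdcadbecbdedbg'
  #15 SA[15]=2  'eabafaedefdcadbecbdedbg'
  #16 SA[16]=17  'ecbdedbg'
  #17 SA[17]=21  'edbg'
  #18 SA[18]=8  'edefdcadbecbdedbg'
  #19 SA[19]=10  'efdcadbecbdedbg'
  #20 SA[20]=6  'faedefdcadbecbdedbg'
  #21 SA[21]=11  'fdcadbecbdedbg'
  #22 SA[22]=0  'fgeabafaedefdcadbecbdedbg'
  #23 SA[23]=24  'g'
  #24 SA[24]=1  'geabafaedefdcadbecbdedbg'

SA = [3, 14, 7, 5, 4, 19, 16, 23, 13, 18, 15, 22, 12, 20, 9, 2, 17, 21, 8, 10, 6, 11, 0, 24, 1]
i: (SA[i-1],SA[i]) lcp shared
  1: (3,14) 1 'a'
  2: (14,7) 1 'a'
  3: (7,5) 1 'a'
  4: (5,4) 0 ''
  5: (4,19) 1 'b'
  6: (19,16) 1 'b'
  7: (16,23) 1 'b'
  8: (23,13) 0 ''
  9: (13,18) 1 'c'
  10: (18,15) 0 ''
  11: (15,22) 2 'db'
  12: (22,12) 1 'd'
  13: (12,20) 1 'd'
  14: (20,9) 2 'de'
  15: (9,2) 0 ''
  16: (2,17) 1 'e'
  17: (17,21) 1 'e'
  18: (21,8) 2 'ed'
  19: (8,10) 1 'e'
  20: (10,6) 0 ''
  21: (6,11) 1 'f'
  22: (11,0) 1 'f'
  23: (0,24) 0 ''
  24: (24,1) 1 'g'

[0, 1, 1, 1, 0, 1, 1, 1, 0, 1, 0, 2, 1, 1, 2, 0, 1, 1, 2, 1, 0, 1, 1, 0, 1]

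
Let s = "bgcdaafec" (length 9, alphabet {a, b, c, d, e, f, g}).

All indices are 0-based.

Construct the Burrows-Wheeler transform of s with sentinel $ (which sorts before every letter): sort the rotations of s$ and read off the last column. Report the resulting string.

rank  rotation    last
    0  $bgcdaafec  c
    1  aafec$bgcd  d
    2  afec$bgcda  a
    3  bgcdaafec$  $
    4  c$bgcdaafe  e
    5  cdaafec$bg  g
    6  daafec$bgc  c
    7  ec$bgcdaaf  f
    8  fec$bgcdaa  a
    9  gcdaafec$b  b

cda$egcfab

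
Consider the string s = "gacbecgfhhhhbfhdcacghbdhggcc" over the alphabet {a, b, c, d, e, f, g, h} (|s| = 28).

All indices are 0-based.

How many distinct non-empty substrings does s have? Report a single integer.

sorted suffixes:
  #0 SA[0]=1  'acbecgfhhhhbfhdcacghbdhggcc'
  #1 SA[1]=17  'acghbdhggcc'
  #2 SA[2]=21  'bdhggcc'
  #3 SA[3]=3  'becgfhhhhbfhdcacghbdhggcc'
  #4 SA[4]=12  'bfhdcacghbdhggcc'
  #5 SA[5]=27  'c'
  #6 SA[6]=16  'cacghbdhggcc'
  #7 SA[7]=2  'cbecgfhhhhbfhdcacghbdhggcc'
  #8 SA[8]=26  'cc'
  #9 SA[9]=5  'cgfhhhhbfhdcacghbdhggcc'
  #10 SA[10]=18  'cghbdhggcc'
  #11 SA[11]=15  'dcacghbdhggcc'
  #12 SA[12]=22  'dhggcc'
  #13 SA[13]=4  'ecgfhhhhbfhdcacghbdhggcc'
  #14 SA[14]=13  'fhdcacghbdhggcc'
  #15 SA[15]=7  'fhhhhbfhdcacghbdhggcc'
  #16 SA[16]=0  'gacbecgfhhhhbfhdcacghbdhggcc'
  #17 SA[17]=25  'gcc'
  #18 SA[18]=6  'gfhhhhbfhdcacghbdhggcc'
  #19 SA[19]=24  'ggcc'
  #20 SA[20]=19  'ghbdhggcc'
  #21 SA[21]=20  'hbdhggcc'
  #22 SA[22]=11  'hbfhdcacghbdhggcc'
  #23 SA[23]=14  'hdcacghbdhggcc'
  #24 SA[24]=23  'hggcc'
  #25 SA[25]=10  'hhbfhdcacghbdhggcc'
  #26 SA[26]=9  'hhhbfhdcacghbdhggcc'
  #27 SA[27]=8  'hhhhbfhdcacghbdhggcc'

SA = [1, 17, 21, 3, 12, 27, 16, 2, 26, 5, 18, 15, 22, 4, 13, 7, 0, 25, 6, 24, 19, 20, 11, 14, 23, 10, 9, 8]
rank  pair      lcp
   1  s[1:],s[17:]  2  'ac'
   2  s[17:],s[21:]  0  ''
   3  s[21:],s[3:]  1  'b'
   4  s[3:],s[12:]  1  'b'
   5  s[12:],s[27:]  0  ''
   6  s[27:],s[16:]  1  'c'
   7  s[16:],s[2:]  1  'c'
   8  s[2:],s[26:]  1  'c'
   9  s[26:],s[5:]  1  'c'
  10  s[5:],s[18:]  2  'cg'
  11  s[18:],s[15:]  0  ''
  12  s[15:],s[22:]  1  'd'
  13  s[22:],s[4:]  0  ''
  14  s[4:],s[13:]  0  ''
  15  s[13:],s[7:]  2  'fh'
  16  s[7:],s[0:]  0  ''
  17  s[0:],s[25:]  1  'g'
  18  s[25:],s[6:]  1  'g'
  19  s[6:],s[24:]  1  'g'
  20  s[24:],s[19:]  1  'g'
  21  s[19:],s[20:]  0  ''
  22  s[20:],s[11:]  2  'hb'
  23  s[11:],s[14:]  1  'h'
  24  s[14:],s[23:]  1  'h'
  25  s[23:],s[10:]  1  'h'
  26  s[10:],s[9:]  2  'hh'
  27  s[9:],s[8:]  3  'hhh'

n(n+1)/2 = 28·29/2 = 406
Σ LCP = 0 + 2 + 0 + 1 + 1 + 0 + 1 + 1 + 1 + 1 + 2 + 0 + 1 + 0 + 0 + 2 + 0 + 1 + 1 + 1 + 1 + 0 + 2 + 1 + 1 + 1 + 2 + 3 = 27
distinct = 406 − 27 = 379

379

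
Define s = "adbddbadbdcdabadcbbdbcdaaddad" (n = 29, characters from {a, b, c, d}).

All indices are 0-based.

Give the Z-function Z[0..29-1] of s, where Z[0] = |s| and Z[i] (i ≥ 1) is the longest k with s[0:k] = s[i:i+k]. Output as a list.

Z[0]=29
i=1: outside box; Z[1]=0
i=2: outside box; Z[2]=0
i=3: outside box; Z[3]=0
i=4: outside box; Z[4]=0
i=5: outside box; Z[5]=0
i=6: outside box; Z[6]=4 scan→box=[6,10)
i=7: min(r-i=3, Z[1]=0)=0; Z[7]=0
i=8: min(r-i=2, Z[2]=0)=0; Z[8]=0
i=9: min(r-i=1, Z[3]=0)=0; Z[9]=0
i=10: outside box; Z[10]=0
i=11: outside box; Z[11]=0
i=12: outside box; Z[12]=1 scan→box=[12,13)
i=13: outside box; Z[13]=0
i=14: outside box; Z[14]=2 scan→box=[14,16)
i=15: min(r-i=1, Z[1]=0)=0; Z[15]=0
i=16: outside box; Z[16]=0
i=17: outside box; Z[17]=0
i=18: outside box; Z[18]=0
i=19: outside box; Z[19]=0
i=20: outside box; Z[20]=0
i=21: outside box; Z[21]=0
i=22: outside box; Z[22]=0
i=23: outside box; Z[23]=1 scan→box=[23,24)
i=24: outside box; Z[24]=2 scan→box=[24,26)
i=25: min(r-i=1, Z[1]=0)=0; Z[25]=0
i=26: outside box; Z[26]=0
i=27: outside box; Z[27]=2 scan→box=[27,29)
i=28: min(r-i=1, Z[1]=0)=0; Z[28]=0

[29, 0, 0, 0, 0, 0, 4, 0, 0, 0, 0, 0, 1, 0, 2, 0, 0, 0, 0, 0, 0, 0, 0, 1, 2, 0, 0, 2, 0]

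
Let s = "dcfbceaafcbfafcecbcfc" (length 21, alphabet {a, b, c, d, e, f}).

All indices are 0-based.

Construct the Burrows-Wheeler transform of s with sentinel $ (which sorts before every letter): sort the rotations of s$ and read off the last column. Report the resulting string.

ceaffccfefbfdb$ccbccaa

rank  rotation                last
    0  $dcfbceaafcbfafcecbcfc  c
    1  aafcbfafcecbcfc$dcfbce  e
    2  afcbfafcecbcfc$dcfbcea  a
    3  afcecbcfc$dcfbceaafcbf  f
    4  bceaafcbfafcecbcfc$dcf  f
    5  bcfc$dcfbceaafcbfafcec  c
    6  bfafcecbcfc$dcfbceaafc  c
    7  c$dcfbceaafcbfafcecbcf  f
    8  cbcfc$dcfbceaafcbfafce  e
    9  cbfafcecbcfc$dcfbceaaf  f
   10  ceaafcbfafcecbcfc$dcfb  b
   11  cecbcfc$dcfbceaafcbfaf  f
   12  cfbceaafcbfafcecbcfc$d  d
   13  cfc$dcfbceaafcbfafcecb  b
   14  dcfbceaafcbfafcecbcfc$  $
   15  eaafcbfafcecbcfc$dcfbc  c
   16  ecbcfc$dcfbceaafcbfafc  c
   17  fafcecbcfc$dcfbceaafcb  b
   18  fbceaafcbfafcecbcfc$dc  c
   19  fc$dcfbceaafcbfafcecbc  c
   20  fcbfafcecbcfc$dcfbceaa  a
   21  fcecbcfc$dcfbceaafcbfa  a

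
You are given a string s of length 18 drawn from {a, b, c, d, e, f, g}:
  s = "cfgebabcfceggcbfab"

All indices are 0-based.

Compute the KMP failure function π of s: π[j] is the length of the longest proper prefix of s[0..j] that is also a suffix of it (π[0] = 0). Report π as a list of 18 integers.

π[0] = 0
j=1 s[j]='f': π[1]=0 (border '')
j=2 s[j]='g': π[2]=0 (border '')
j=3 s[j]='e': π[3]=0 (border '')
j=4 s[j]='b': π[4]=0 (border '')
j=5 s[j]='a': π[5]=0 (border '')
j=6 s[j]='b': π[6]=0 (border '')
j=7 s[j]='c': π[7]=1 (border 'c')
j=8 s[j]='f': π[8]=2 (border 'cf')
j=9 s[j]='c': k: 2→0; π[9]=1 (border 'c')
j=10 s[j]='e': k: 1→0; π[10]=0 (border '')
j=11 s[j]='g': π[11]=0 (border '')
j=12 s[j]='g': π[12]=0 (border '')
j=13 s[j]='c': π[13]=1 (border 'c')
j=14 s[j]='b': k: 1→0; π[14]=0 (border '')
j=15 s[j]='f': π[15]=0 (border '')
j=16 s[j]='a': π[16]=0 (border '')
j=17 s[j]='b': π[17]=0 (border '')

[0, 0, 0, 0, 0, 0, 0, 1, 2, 1, 0, 0, 0, 1, 0, 0, 0, 0]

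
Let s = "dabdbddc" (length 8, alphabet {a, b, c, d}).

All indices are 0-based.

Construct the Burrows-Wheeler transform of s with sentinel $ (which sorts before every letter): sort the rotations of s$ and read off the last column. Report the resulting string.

rank  rotation   last
    0  $dabdbddc  c
    1  abdbddc$d  d
    2  bdbddc$da  a
    3  bddc$dabd  d
    4  c$dabdbdd  d
    5  dabdbddc$  $
    6  dbddc$dab  b
    7  dc$dabdbd  d
    8  ddc$dabdb  b

cdadd$bdb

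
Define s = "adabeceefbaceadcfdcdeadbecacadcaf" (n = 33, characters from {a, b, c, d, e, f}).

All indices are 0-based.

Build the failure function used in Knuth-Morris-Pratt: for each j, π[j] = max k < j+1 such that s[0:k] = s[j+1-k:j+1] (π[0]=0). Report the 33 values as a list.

[0, 0, 1, 0, 0, 0, 0, 0, 0, 0, 1, 0, 0, 1, 2, 0, 0, 0, 0, 0, 0, 1, 2, 0, 0, 0, 1, 0, 1, 2, 0, 1, 0]

π[0] = 0
j=1 s[j]='d': π[1]=0 (border '')
j=2 s[j]='a': π[2]=1 (border 'a')
j=3 s[j]='b': k: 1→0; π[3]=0 (border '')
j=4 s[j]='e': π[4]=0 (border '')
j=5 s[j]='c': π[5]=0 (border '')
j=6 s[j]='e': π[6]=0 (border '')
j=7 s[j]='e': π[7]=0 (border '')
j=8 s[j]='f': π[8]=0 (border '')
j=9 s[j]='b': π[9]=0 (border '')
j=10 s[j]='a': π[10]=1 (border 'a')
j=11 s[j]='c': k: 1→0; π[11]=0 (border '')
j=12 s[j]='e': π[12]=0 (border '')
j=13 s[j]='a': π[13]=1 (border 'a')
j=14 s[j]='d': π[14]=2 (border 'ad')
j=15 s[j]='c': k: 2→0; π[15]=0 (border '')
j=16 s[j]='f': π[16]=0 (border '')
j=17 s[j]='d': π[17]=0 (border '')
j=18 s[j]='c': π[18]=0 (border '')
j=19 s[j]='d': π[19]=0 (border '')
j=20 s[j]='e': π[20]=0 (border '')
j=21 s[j]='a': π[21]=1 (border 'a')
j=22 s[j]='d': π[22]=2 (border 'ad')
j=23 s[j]='b': k: 2→0; π[23]=0 (border '')
j=24 s[j]='e': π[24]=0 (border '')
j=25 s[j]='c': π[25]=0 (border '')
j=26 s[j]='a': π[26]=1 (border 'a')
j=27 s[j]='c': k: 1→0; π[27]=0 (border '')
j=28 s[j]='a': π[28]=1 (border 'a')
j=29 s[j]='d': π[29]=2 (border 'ad')
j=30 s[j]='c': k: 2→0; π[30]=0 (border '')
j=31 s[j]='a': π[31]=1 (border 'a')
j=32 s[j]='f': k: 1→0; π[32]=0 (border '')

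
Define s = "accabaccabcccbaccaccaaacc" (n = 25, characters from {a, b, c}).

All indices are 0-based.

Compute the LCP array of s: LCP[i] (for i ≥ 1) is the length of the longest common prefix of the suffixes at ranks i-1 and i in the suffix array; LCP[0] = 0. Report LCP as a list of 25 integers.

[0, 2, 1, 2, 1, 3, 4, 5, 4, 0, 5, 1, 0, 1, 2, 3, 2, 1, 1, 2, 3, 4, 3, 2, 2]

rank→(start, suffix):
  0 → (20, 'aaacc')
  1 → (21, 'aacc')
  2 → (3, 'abaccabcccbaccaccaaacc')
  3 → (8, 'abcccbaccaccaaacc')
  4 → (22, 'acc')
  5 → (17, 'accaaacc')
  6 → (0, 'accabaccabcccbaccaccaaacc')
  7 → (5, 'accabcccbaccaccaaacc')
  8 → (14, 'accaccaaacc')
  9 → (4, 'baccabcccbaccaccaaacc')
  10 → (13, 'baccaccaaacc')
  11 → (9, 'bcccbaccaccaaacc')
  12 → (24, 'c')
  13 → (19, 'caaacc')
  14 → (2, 'cabaccabcccbaccaccaaacc')
  15 → (7, 'cabcccbaccaccaaacc')
  16 → (16, 'caccaaacc')
  17 → (12, 'cbaccaccaaacc')
  18 → (23, 'cc')
  19 → (18, 'ccaaacc')
  20 → (1, 'ccabaccabcccbaccaccaaacc')
  21 → (6, 'ccabcccbaccaccaaacc')
  22 → (15, 'ccaccaaacc')
  23 → (11, 'ccbaccaccaaacc')
  24 → (10, 'cccbaccaccaaacc')

SA = [20, 21, 3, 8, 22, 17, 0, 5, 14, 4, 13, 9, 24, 19, 2, 7, 16, 12, 23, 18, 1, 6, 15, 11, 10]
[i] adj suffixes → lcp
  [1] 20/21 → 2 ('aa')
  [2] 21/3 → 1 ('a')
  [3] 3/8 → 2 ('ab')
  [4] 8/22 → 1 ('a')
  [5] 22/17 → 3 ('acc')
  [6] 17/0 → 4 ('acca')
  [7] 0/5 → 5 ('accab')
  [8] 5/14 → 4 ('acca')
  [9] 14/4 → 0 ('')
  [10] 4/13 → 5 ('bacca')
  [11] 13/9 → 1 ('b')
  [12] 9/24 → 0 ('')
  [13] 24/19 → 1 ('c')
  [14] 19/2 → 2 ('ca')
  [15] 2/7 → 3 ('cab')
  [16] 7/16 → 2 ('ca')
  [17] 16/12 → 1 ('c')
  [18] 12/23 → 1 ('c')
  [19] 23/18 → 2 ('cc')
  [20] 18/1 → 3 ('cca')
  [21] 1/6 → 4 ('ccab')
  [22] 6/15 → 3 ('cca')
  [23] 15/11 → 2 ('cc')
  [24] 11/10 → 2 ('cc')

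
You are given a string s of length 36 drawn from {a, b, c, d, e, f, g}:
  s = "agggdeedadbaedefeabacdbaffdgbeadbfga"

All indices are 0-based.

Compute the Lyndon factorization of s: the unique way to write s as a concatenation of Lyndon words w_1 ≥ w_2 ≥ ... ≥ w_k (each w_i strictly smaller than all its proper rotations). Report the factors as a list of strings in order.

["agggdeed", "adbaedefe", "abacdbaffdgbeadbfg", "a"]

emit factor 1: 'agggdeed' (i=0, period=8)
emit factor 2: 'adbaedefe' (i=8, period=9)
emit factor 3: 'abacdbaffdgbeadbfg' (i=17, period=18)
emit factor 4: 'a' (i=35, period=1)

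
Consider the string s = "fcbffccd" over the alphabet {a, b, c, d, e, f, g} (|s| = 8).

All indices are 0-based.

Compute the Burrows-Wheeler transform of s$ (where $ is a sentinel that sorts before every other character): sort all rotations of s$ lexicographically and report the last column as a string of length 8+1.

rank  rotation   last
    0  $fcbffccd  d
    1  bffccd$fc  c
    2  cbffccd$f  f
    3  ccd$fcbff  f
    4  cd$fcbffc  c
    5  d$fcbffcc  c
    6  fcbffccd$  $
    7  fccd$fcbf  f
    8  ffccd$fcb  b

dcffcc$fb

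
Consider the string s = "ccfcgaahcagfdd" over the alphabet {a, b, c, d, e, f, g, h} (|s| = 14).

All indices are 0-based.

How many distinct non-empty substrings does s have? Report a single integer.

97

sorted suffixes:
  #0 SA[0]=5  'aahcagfdd'
  #1 SA[1]=9  'agfdd'
  #2 SA[2]=6  'ahcagfdd'
  #3 SA[3]=8  'cagfdd'
  #4 SA[4]=0  'ccfcgaahcagfdd'
  #5 SA[5]=1  'cfcgaahcagfdd'
  #6 SA[6]=3  'cgaahcagfdd'
  #7 SA[7]=13  'd'
  #8 SA[8]=12  'dd'
  #9 SA[9]=2  'fcgaahcagfdd'
  #10 SA[10]=11  'fdd'
  #11 SA[11]=4  'gaahcagfdd'
  #12 SA[12]=10  'gfdd'
  #13 SA[13]=7  'hcagfdd'

SA = [5, 9, 6, 8, 0, 1, 3, 13, 12, 2, 11, 4, 10, 7]
rank  pair      lcp
   1  s[5:],s[9:]  1  'a'
   2  s[9:],s[6:]  1  'a'
   3  s[6:],s[8:]  0  ''
   4  s[8:],s[0:]  1  'c'
   5  s[0:],s[1:]  1  'c'
   6  s[1:],s[3:]  1  'c'
   7  s[3:],s[13:]  0  ''
   8  s[13:],s[12:]  1  'd'
   9  s[12:],s[2:]  0  ''
  10  s[2:],s[11:]  1  'f'
  11  s[11:],s[4:]  0  ''
  12  s[4:],s[10:]  1  'g'
  13  s[10:],s[7:]  0  ''

n(n+1)/2 = 14·15/2 = 105
Σ LCP = 0 + 1 + 1 + 0 + 1 + 1 + 1 + 0 + 1 + 0 + 1 + 0 + 1 + 0 = 8
distinct = 105 − 8 = 97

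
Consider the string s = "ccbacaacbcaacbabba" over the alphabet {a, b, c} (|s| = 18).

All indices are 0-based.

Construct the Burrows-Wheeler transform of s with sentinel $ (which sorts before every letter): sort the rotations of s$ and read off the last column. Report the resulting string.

abccbbaabccacbaaca$

rank  rotation             last
    0  $ccbacaacbcaacbabba  a
    1  a$ccbacaacbcaacbabb  b
    2  aacbabba$ccbacaacbc  c
    3  aacbcaacbabba$ccbac  c
    4  abba$ccbacaacbcaacb  b
    5  acaacbcaacbabba$ccb  b
    6  acbabba$ccbacaacbca  a
    7  acbcaacbabba$ccbaca  a
    8  ba$ccbacaacbcaacbab  b
    9  babba$ccbacaacbcaac  c
   10  bacaacbcaacbabba$cc  c
   11  bba$ccbacaacbcaacba  a
   12  bcaacbabba$ccbacaac  c
   13  caacbabba$ccbacaacb  b
   14  caacbcaacbabba$ccba  a
   15  cbabba$ccbacaacbcaa  a
   16  cbacaacbcaacbabba$c  c
   17  cbcaacbabba$ccbacaa  a
   18  ccbacaacbcaacbabba$  $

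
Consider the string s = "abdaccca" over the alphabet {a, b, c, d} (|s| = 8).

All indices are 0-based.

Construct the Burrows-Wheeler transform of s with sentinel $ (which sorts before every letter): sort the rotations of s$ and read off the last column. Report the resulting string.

ac$daccab

rank  rotation   last
    0  $abdaccca  a
    1  a$abdaccc  c
    2  abdaccca$  $
    3  accca$abd  d
    4  bdaccca$a  a
    5  ca$abdacc  c
    6  cca$abdac  c
    7  ccca$abda  a
    8  daccca$ab  b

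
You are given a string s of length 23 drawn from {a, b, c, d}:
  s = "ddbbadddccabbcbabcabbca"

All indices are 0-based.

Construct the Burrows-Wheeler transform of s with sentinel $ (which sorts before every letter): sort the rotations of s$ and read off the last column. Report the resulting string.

rank  rotation                  last
    0  $ddbbadddccabbcbabcabbca  a
    1  a$ddbbadddccabbcbabcabbc  c
    2  abbca$ddbbadddccabbcbabc  c
    3  abbcbabcabbca$ddbbadddcc  c
    4  abcabbca$ddbbadddccabbcb  b
    5  adddccabbcbabcabbca$ddbb  b
    6  babcabbca$ddbbadddccabbc  c
    7  badddccabbcbabcabbca$ddb  b
    8  bbadddccabbcbabcabbca$dd  d
    9  bbca$ddbbadddccabbcbabca  a
   10  bbcbabcabbca$ddbbadddcca  a
   11  bca$ddbbadddccabbcbabcab  b
   12  bcabbca$ddbbadddccabbcba  a
   13  bcbabcabbca$ddbbadddccab  b
   14  ca$ddbbadddccabbcbabcabb  b
   15  cabbca$ddbbadddccabbcbab  b
   16  cabbcbabcabbca$ddbbadddc  c
   17  cbabcabbca$ddbbadddccabb  b
   18  ccabbcbabcabbca$ddbbaddd  d
   19  dbbadddccabbcbabcabbca$d  d
   20  dccabbcbabcabbca$ddbbadd  d
   21  ddbbadddccabbcbabcabbca$  $
   22  ddccabbcbabcabbca$ddbbad  d
   23  dddccabbcbabcabbca$ddbba  a

acccbbcbdaababbbcbddd$da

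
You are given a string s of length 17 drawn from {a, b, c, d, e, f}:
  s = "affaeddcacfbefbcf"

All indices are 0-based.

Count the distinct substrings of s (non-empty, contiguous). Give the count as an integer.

rank | idx | suffix
   0 |   8 | acfbefbcf
   1 |   3 | aeddcacfbefbcf
   2 |   0 | affaeddcacfbefbcf
   3 |  14 | bcf
   4 |  11 | befbcf
   5 |   7 | cacfbefbcf
   6 |  15 | cf
   7 |   9 | cfbefbcf
   8 |   6 | dcacfbefbcf
   9 |   5 | ddcacfbefbcf
  10 |   4 | eddcacfbefbcf
  11 |  12 | efbcf
  12 |  16 | f
  13 |   2 | faeddcacfbefbcf
  14 |  13 | fbcf
  15 |  10 | fbefbcf
  16 |   1 | ffaeddcacfbefbcf

SA = [8, 3, 0, 14, 11, 7, 15, 9, 6, 5, 4, 12, 16, 2, 13, 10, 1]
rank  pair      lcp
   1  s[8:],s[3:]  1  'a'
   2  s[3:],s[0:]  1  'a'
   3  s[0:],s[14:]  0  ''
   4  s[14:],s[11:]  1  'b'
   5  s[11:],s[7:]  0  ''
   6  s[7:],s[15:]  1  'c'
   7  s[15:],s[9:]  2  'cf'
   8  s[9:],s[6:]  0  ''
   9  s[6:],s[5:]  1  'd'
  10  s[5:],s[4:]  0  ''
  11  s[4:],s[12:]  1  'e'
  12  s[12:],s[16:]  0  ''
  13  s[16:],s[2:]  1  'f'
  14  s[2:],s[13:]  1  'f'
  15  s[13:],s[10:]  2  'fb'
  16  s[10:],s[1:]  1  'f'

n(n+1)/2 = 17·18/2 = 153
Σ LCP = 0 + 1 + 1 + 0 + 1 + 0 + 1 + 2 + 0 + 1 + 0 + 1 + 0 + 1 + 1 + 2 + 1 = 13
distinct = 153 − 13 = 140

140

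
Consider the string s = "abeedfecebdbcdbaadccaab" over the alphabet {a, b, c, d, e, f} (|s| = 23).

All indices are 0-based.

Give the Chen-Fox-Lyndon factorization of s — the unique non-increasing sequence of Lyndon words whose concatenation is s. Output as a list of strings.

emit factor 1: 'abeedfecebdbcdb' (i=0, period=15)
emit factor 2: 'aadcc' (i=15, period=5)
emit factor 3: 'aab' (i=20, period=3)

["abeedfecebdbcdb", "aadcc", "aab"]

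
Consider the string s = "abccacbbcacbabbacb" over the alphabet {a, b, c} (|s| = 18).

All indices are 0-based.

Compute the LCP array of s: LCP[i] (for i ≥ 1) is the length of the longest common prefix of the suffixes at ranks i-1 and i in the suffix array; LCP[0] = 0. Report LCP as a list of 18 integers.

[0, 2, 1, 3, 3, 0, 1, 2, 1, 2, 1, 2, 0, 4, 1, 2, 2, 1]

rank | idx | suffix
   0 |  12 | abbacb
   1 |   0 | abccacbbcacbabbacb
   2 |  15 | acb
   3 |   9 | acbabbacb
   4 |   4 | acbbcacbabbacb
   5 |  17 | b
   6 |  11 | babbacb
   7 |  14 | bacb
   8 |  13 | bbacb
   9 |   6 | bbcacbabbacb
  10 |   7 | bcacbabbacb
  11 |   1 | bccacbbcacbabbacb
  12 |   8 | cacbabbacb
  13 |   3 | cacbbcacbabbacb
  14 |  16 | cb
  15 |  10 | cbabbacb
  16 |   5 | cbbcacbabbacb
  17 |   2 | ccacbbcacbabbacb

SA = [12, 0, 15, 9, 4, 17, 11, 14, 13, 6, 7, 1, 8, 3, 16, 10, 5, 2]
rank  pair      lcp
   1  s[12:],s[0:]  2  'ab'
   2  s[0:],s[15:]  1  'a'
   3  s[15:],s[9:]  3  'acb'
   4  s[9:],s[4:]  3  'acb'
   5  s[4:],s[17:]  0  ''
   6  s[17:],s[11:]  1  'b'
   7  s[11:],s[14:]  2  'ba'
   8  s[14:],s[13:]  1  'b'
   9  s[13:],s[6:]  2  'bb'
  10  s[6:],s[7:]  1  'b'
  11  s[7:],s[1:]  2  'bc'
  12  s[1:],s[8:]  0  ''
  13  s[8:],s[3:]  4  'cacb'
  14  s[3:],s[16:]  1  'c'
  15  s[16:],s[10:]  2  'cb'
  16  s[10:],s[5:]  2  'cb'
  17  s[5:],s[2:]  1  'c'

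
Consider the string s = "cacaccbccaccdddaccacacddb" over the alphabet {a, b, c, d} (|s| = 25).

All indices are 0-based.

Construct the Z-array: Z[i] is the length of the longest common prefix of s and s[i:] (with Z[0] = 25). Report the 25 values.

Z[0]=25
i=1: i≥r, start 0; Z[1]=0
i=2: i≥r, start 0; Z[2]=3 extend→box=[2,5)
i=3: min(r-i=2, Z[1]=0)=0; Z[3]=0
i=4: min(r-i=1, Z[2]=3)=1; Z[4]=1
i=5: i≥r, start 0; Z[5]=1 extend→box=[5,6)
i=6: i≥r, start 0; Z[6]=0
i=7: i≥r, start 0; Z[7]=1 extend→box=[7,8)
i=8: i≥r, start 0; Z[8]=3 extend→box=[8,11)
i=9: min(r-i=2, Z[1]=0)=0; Z[9]=0
i=10: min(r-i=1, Z[2]=3)=1; Z[10]=1
i=11: i≥r, start 0; Z[11]=1 extend→box=[11,12)
i=12: i≥r, start 0; Z[12]=0
i=13: i≥r, start 0; Z[13]=0
i=14: i≥r, start 0; Z[14]=0
i=15: i≥r, start 0; Z[15]=0
i=16: i≥r, start 0; Z[16]=1 extend→box=[16,17)
i=17: i≥r, start 0; Z[17]=5 extend→box=[17,22)
i=18: min(r-i=4, Z[1]=0)=0; Z[18]=0
i=19: min(r-i=3, Z[2]=3)=3; Z[19]=3
i=20: min(r-i=2, Z[3]=0)=0; Z[20]=0
i=21: min(r-i=1, Z[4]=1)=1; Z[21]=1
i=22: i≥r, start 0; Z[22]=0
i=23: i≥r, start 0; Z[23]=0
i=24: i≥r, start 0; Z[24]=0

[25, 0, 3, 0, 1, 1, 0, 1, 3, 0, 1, 1, 0, 0, 0, 0, 1, 5, 0, 3, 0, 1, 0, 0, 0]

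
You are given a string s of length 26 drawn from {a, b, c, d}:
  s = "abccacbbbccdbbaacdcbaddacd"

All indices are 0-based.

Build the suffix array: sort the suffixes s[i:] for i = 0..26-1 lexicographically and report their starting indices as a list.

rank | idx | suffix
   0 |  14 | aacdcbaddacd
   1 |   0 | abccacbbbccdbbaacdcbaddacd
   2 |   4 | acbbbccdbbaacdcbaddacd
   3 |  23 | acd
   4 |  15 | acdcbaddacd
   5 |  20 | addacd
   6 |  13 | baacdcbaddacd
   7 |  19 | baddacd
   8 |  12 | bbaacdcbaddacd
   9 |   6 | bbbccdbbaacdcbaddacd
  10 |   7 | bbccdbbaacdcbaddacd
  11 |   1 | bccacbbbccdbbaacdcbaddacd
  12 |   8 | bccdbbaacdcbaddacd
  13 |   3 | cacbbbccdbbaacdcbaddacd
  14 |  18 | cbaddacd
  15 |   5 | cbbbccdbbaacdcbaddacd
  16 |   2 | ccacbbbccdbbaacdcbaddacd
  17 |   9 | ccdbbaacdcbaddacd
  18 |  24 | cd
  19 |  10 | cdbbaacdcbaddacd
  20 |  16 | cdcbaddacd
  21 |  25 | d
  22 |  22 | dacd
  23 |  11 | dbbaacdcbaddacd
  24 |  17 | dcbaddacd
  25 |  21 | ddacd

[14, 0, 4, 23, 15, 20, 13, 19, 12, 6, 7, 1, 8, 3, 18, 5, 2, 9, 24, 10, 16, 25, 22, 11, 17, 21]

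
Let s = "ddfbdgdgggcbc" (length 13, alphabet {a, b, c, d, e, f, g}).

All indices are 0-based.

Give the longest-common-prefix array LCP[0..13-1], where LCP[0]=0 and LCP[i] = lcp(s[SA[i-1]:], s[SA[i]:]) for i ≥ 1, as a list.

[0, 1, 0, 1, 0, 1, 1, 2, 0, 0, 1, 1, 2]

rank | idx | suffix
   0 |  11 | bc
   1 |   3 | bdgdgggcbc
   2 |  12 | c
   3 |  10 | cbc
   4 |   0 | ddfbdgdgggcbc
   5 |   1 | dfbdgdgggcbc
   6 |   4 | dgdgggcbc
   7 |   6 | dgggcbc
   8 |   2 | fbdgdgggcbc
   9 |   9 | gcbc
  10 |   5 | gdgggcbc
  11 |   8 | ggcbc
  12 |   7 | gggcbc

SA = [11, 3, 12, 10, 0, 1, 4, 6, 2, 9, 5, 8, 7]
i: (SA[i-1],SA[i]) lcp shared
  1: (11,3) 1 'b'
  2: (3,12) 0 ''
  3: (12,10) 1 'c'
  4: (10,0) 0 ''
  5: (0,1) 1 'd'
  6: (1,4) 1 'd'
  7: (4,6) 2 'dg'
  8: (6,2) 0 ''
  9: (2,9) 0 ''
  10: (9,5) 1 'g'
  11: (5,8) 1 'g'
  12: (8,7) 2 'gg'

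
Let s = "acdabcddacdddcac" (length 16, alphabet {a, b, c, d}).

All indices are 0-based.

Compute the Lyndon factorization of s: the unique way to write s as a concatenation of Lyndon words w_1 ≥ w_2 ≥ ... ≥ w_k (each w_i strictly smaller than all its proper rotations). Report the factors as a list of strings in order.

["acd", "abcddacdddcac"]

emit factor 1: 'acd' (i=0, period=3)
emit factor 2: 'abcddacdddcac' (i=3, period=13)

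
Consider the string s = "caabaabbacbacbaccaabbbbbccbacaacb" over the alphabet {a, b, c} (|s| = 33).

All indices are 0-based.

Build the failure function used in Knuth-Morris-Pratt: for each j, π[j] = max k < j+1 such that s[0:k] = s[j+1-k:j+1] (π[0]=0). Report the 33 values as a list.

π[0] = 0
j=1 s[j]='a': π[1]=0 (border '')
j=2 s[j]='a': π[2]=0 (border '')
j=3 s[j]='b': π[3]=0 (border '')
j=4 s[j]='a': π[4]=0 (border '')
j=5 s[j]='a': π[5]=0 (border '')
j=6 s[j]='b': π[6]=0 (border '')
j=7 s[j]='b': π[7]=0 (border '')
j=8 s[j]='a': π[8]=0 (border '')
j=9 s[j]='c': π[9]=1 (border 'c')
j=10 s[j]='b': k: 1→0; π[10]=0 (border '')
j=11 s[j]='a': π[11]=0 (border '')
j=12 s[j]='c': π[12]=1 (border 'c')
j=13 s[j]='b': k: 1→0; π[13]=0 (border '')
j=14 s[j]='a': π[14]=0 (border '')
j=15 s[j]='c': π[15]=1 (border 'c')
j=16 s[j]='c': k: 1→0; π[16]=1 (border 'c')
j=17 s[j]='a': π[17]=2 (border 'ca')
j=18 s[j]='a': π[18]=3 (border 'caa')
j=19 s[j]='b': π[19]=4 (border 'caab')
j=20 s[j]='b': k: 4→0; π[20]=0 (border '')
j=21 s[j]='b': π[21]=0 (border '')
j=22 s[j]='b': π[22]=0 (border '')
j=23 s[j]='b': π[23]=0 (border '')
j=24 s[j]='c': π[24]=1 (border 'c')
j=25 s[j]='c': k: 1→0; π[25]=1 (border 'c')
j=26 s[j]='b': k: 1→0; π[26]=0 (border '')
j=27 s[j]='a': π[27]=0 (border '')
j=28 s[j]='c': π[28]=1 (border 'c')
j=29 s[j]='a': π[29]=2 (border 'ca')
j=30 s[j]='a': π[30]=3 (border 'caa')
j=31 s[j]='c': k: 3→0; π[31]=1 (border 'c')
j=32 s[j]='b': k: 1→0; π[32]=0 (border '')

[0, 0, 0, 0, 0, 0, 0, 0, 0, 1, 0, 0, 1, 0, 0, 1, 1, 2, 3, 4, 0, 0, 0, 0, 1, 1, 0, 0, 1, 2, 3, 1, 0]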